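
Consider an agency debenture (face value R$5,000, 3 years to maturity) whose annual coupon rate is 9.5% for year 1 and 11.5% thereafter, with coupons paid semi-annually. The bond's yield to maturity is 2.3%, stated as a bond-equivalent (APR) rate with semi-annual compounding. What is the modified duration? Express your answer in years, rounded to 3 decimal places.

2.668 years

Periodic yield y = 0.0115. First find Macaulay duration:
  t   CF        PV=CF/(1+0.0115)^t    t·PV
  1       237.50       234.7998       234.7998
  2       237.50       232.1303       464.2606
  3       287.50       277.8051       833.4152
  4       287.50       274.6466     1,098.5866
  5       287.50       271.5241     1,357.6206
  6     5,287.50     4,936.9083    29,621.4496
  Σ                  6,227.8142    33,610.1324
P = 6,227.8142; Macaulay duration = 33,610.1324 / 6,227.8142 = 5.39678 half-year periods = 2.69839 years.
Modified duration = D_Mac / (1 + y) = 2.69839 / 1.0115 = 2.66771 years.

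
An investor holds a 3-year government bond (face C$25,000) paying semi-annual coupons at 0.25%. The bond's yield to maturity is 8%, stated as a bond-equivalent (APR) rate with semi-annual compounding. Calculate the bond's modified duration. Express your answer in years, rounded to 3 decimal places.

2.874 years

Periodic yield y = 0.04. First find Macaulay duration:
  t   CF        PV=CF/(1+0.04)^t    t·PV
  1        31.25        30.0481        30.0481
  2        31.25        28.8924        57.7848
  3        31.25        27.7811        83.3434
  4        31.25        26.7126       106.8505
  5        31.25        25.6852       128.4261
  6    25,031.25    19,782.5605   118,695.3628
  Σ                 19,921.6799   119,101.8157
P = 19,921.6799; Macaulay duration = 119,101.8157 / 19,921.6799 = 5.97850 half-year periods = 2.98925 years.
Modified duration = D_Mac / (1 + y) = 2.98925 / 1.04 = 2.87428 years.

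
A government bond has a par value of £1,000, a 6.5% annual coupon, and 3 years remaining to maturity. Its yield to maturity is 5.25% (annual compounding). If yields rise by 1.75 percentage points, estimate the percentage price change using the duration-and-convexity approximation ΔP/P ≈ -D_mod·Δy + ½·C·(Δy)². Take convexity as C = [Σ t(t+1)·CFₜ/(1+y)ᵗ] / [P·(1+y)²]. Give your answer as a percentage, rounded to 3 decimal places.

-4.542%

With y = 0.0525:
  t   CF        PV=CF/(1+0.0525)^t    t·PV        t(t+1)·PV
  1        65.00        61.7577        61.7577         123.5154
  2        65.00        58.6772       117.3543         352.0630
  3     1,065.00       913.4469     2,740.3406      10,961.3625
  Σ                  1,033.8818     2,919.4527      11,436.9409
P = 1,033.8818; D_Mac = 2.82378 yrs; D_mod = 2.68292 yrs; C = 9.98607.
Duration effect: -2.68292 × (+0.0175) = -0.046951
Convexity effect: 0.5 × 9.98607 × (0.0175)² = +0.0015291
ΔP/P ≈ -0.046951 + 0.0015291 = -0.045422 = -4.5422%.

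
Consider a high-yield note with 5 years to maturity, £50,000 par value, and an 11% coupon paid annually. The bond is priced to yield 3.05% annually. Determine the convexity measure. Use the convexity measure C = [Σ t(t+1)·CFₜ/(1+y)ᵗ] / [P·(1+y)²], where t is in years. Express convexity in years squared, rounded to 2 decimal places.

With y = 0.0305:
  t   CF        PV=CF/(1+0.0305)^t    t·PV        t(t+1)·PV
  1     5,500.00     5,337.2149     5,337.2149      10,674.4299
  2     5,500.00     5,179.2479    10,358.4958      31,075.4873
  3     5,500.00     5,025.9562    15,077.8687      60,311.4746
  4     5,500.00     4,877.2016    19,508.8063      97,544.0314
  5    55,500.00    47,758.7556   238,793.7781   1,432,762.6688
  Σ                 68,178.3762   289,076.1638   1,632,368.0920
P = 68,178.3762.
Convexity = Σ t(t+1)·PV / [P·(1+y)²] = 1,632,368.0920 / (68,178.3762 × 1.061930) = 22.54631.

22.55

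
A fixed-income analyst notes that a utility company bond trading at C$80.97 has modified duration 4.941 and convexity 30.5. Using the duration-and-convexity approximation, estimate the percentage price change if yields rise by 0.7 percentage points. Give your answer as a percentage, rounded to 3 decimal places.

-3.384%

Duration effect: -D_mod·Δy = -4.941 × (+0.007) = -0.034587
Convexity effect: ½·C·(Δy)² = 0.5 × 30.5 × (0.007)² = +0.00074725
ΔP/P ≈ -0.034587 + 0.00074725 = -0.03383975
= -3.383975%.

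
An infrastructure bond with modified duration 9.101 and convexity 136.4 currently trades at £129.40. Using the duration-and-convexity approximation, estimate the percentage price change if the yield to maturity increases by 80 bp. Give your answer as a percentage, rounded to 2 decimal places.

-6.84%

Duration effect: -D_mod·Δy = -9.101 × (+0.008) = -0.072808
Convexity effect: ½·C·(Δy)² = 0.5 × 136.4 × (0.008)² = +0.0043648
ΔP/P ≈ -0.072808 + 0.0043648 = -0.0684432
= -6.84432%.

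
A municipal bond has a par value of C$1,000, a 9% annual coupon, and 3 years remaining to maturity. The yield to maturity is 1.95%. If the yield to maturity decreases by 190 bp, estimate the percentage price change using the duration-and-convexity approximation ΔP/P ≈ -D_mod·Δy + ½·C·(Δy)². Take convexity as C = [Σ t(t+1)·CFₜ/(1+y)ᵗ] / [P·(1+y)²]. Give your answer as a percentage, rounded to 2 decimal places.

With y = 0.0195:
  t   CF        PV=CF/(1+0.0195)^t    t·PV        t(t+1)·PV
  1        90.00        88.2786        88.2786         176.5571
  2        90.00        86.5901       173.1801         519.5404
  3     1,090.00     1,028.6433     3,085.9299      12,343.7198
  Σ                  1,203.5119     3,347.3886      13,039.8173
P = 1,203.5119; D_Mac = 2.78135 yrs; D_mod = 2.72815 yrs; C = 10.42429.
Duration effect: -2.72815 × (-0.019) = +0.051835
Convexity effect: 0.5 × 10.42429 × (-0.019)² = +0.0018816
ΔP/P ≈ +0.051835 + 0.0018816 = +0.053716 = +5.3716%.

+5.37%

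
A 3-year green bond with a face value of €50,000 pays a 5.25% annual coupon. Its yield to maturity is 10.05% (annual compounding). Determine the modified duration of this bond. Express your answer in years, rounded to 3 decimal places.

2.583 years

Periodic yield y = 0.1005. First find Macaulay duration:
  t   CF        PV=CF/(1+0.1005)^t    t·PV
  1     2,625.00     2,385.2794     2,385.2794
  2     2,625.00     2,167.4506     4,334.9013
  3    52,625.00    39,484.0750   118,452.2250
  Σ                 44,036.8050   125,172.4057
P = 44,036.8050; Macaulay duration = 125,172.4057 / 44,036.8050 = 2.84245 years.
Modified duration = D_Mac / (1 + y) = 2.84245 / 1.1005 = 2.58287 years.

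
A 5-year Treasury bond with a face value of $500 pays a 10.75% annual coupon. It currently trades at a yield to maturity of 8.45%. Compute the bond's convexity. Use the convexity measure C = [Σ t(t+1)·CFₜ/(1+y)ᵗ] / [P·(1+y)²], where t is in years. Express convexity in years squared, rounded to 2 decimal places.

19.85

With y = 0.0845:
  t   CF        PV=CF/(1+0.0845)^t    t·PV        t(t+1)·PV
  1        53.75        49.5620        49.5620          99.1240
  2        53.75        45.7003        91.4007         274.2020
  3        53.75        42.1395       126.4186         505.6745
  4        53.75        38.8562       155.4248         777.1239
  5       553.75       369.1186     1,845.5931      11,073.5587
  Σ                    545.3767     2,268.3992      12,729.6831
P = 545.3767.
Convexity = Σ t(t+1)·PV / [P·(1+y)²] = 12,729.6831 / (545.3767 × 1.176140) = 19.84549.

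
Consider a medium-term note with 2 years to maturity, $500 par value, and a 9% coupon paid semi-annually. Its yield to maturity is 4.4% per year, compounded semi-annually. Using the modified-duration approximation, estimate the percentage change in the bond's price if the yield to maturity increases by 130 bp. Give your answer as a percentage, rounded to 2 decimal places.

Periodic yield y = 0.022. Modified duration first:
  t   CF        PV=CF/(1+0.022)^t    t·PV
  1        22.50        22.0157        22.0157
  2        22.50        21.5417        43.0835
  3        22.50        21.0780        63.2341
  4       522.50       478.9418     1,915.7671
  Σ                    543.5772     2,044.1003
P = 543.5772; D_Mac = 3.76046 half-year periods = 1.88023 yrs; D_mod = 1.88023/(1+0.022) = 1.83976 yrs.
ΔP/P ≈ -D_mod · Δy = -1.83976 × (+0.013) = -0.023917 = -2.3917%.

-2.39%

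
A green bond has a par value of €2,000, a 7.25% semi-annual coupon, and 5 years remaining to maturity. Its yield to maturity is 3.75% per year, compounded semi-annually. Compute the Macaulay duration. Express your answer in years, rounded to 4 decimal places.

4.3416 years

Periodic yield y = 0.01875. Discount each cash flow and weight by its period:
  t   CF        PV=CF/(1+0.01875)^t    t·PV
  1        72.50        71.1656        71.1656
  2        72.50        69.8558       139.7117
  3        72.50        68.5702       205.7105
  4        72.50        67.3081       269.2325
  5        72.50        66.0693       330.3466
  6        72.50        64.8533       389.1200
  7        72.50        63.6597       445.6180
  8        72.50        62.4881       499.9045
  9        72.50        61.3380       552.0417
  10    2,072.50     1,721.1484    17,211.4842
  Σ                  2,316.4566    20,114.3353
Price P = Σ PV = 2,316.4566.
Macaulay duration = Σ(t·PV) / P = 20,114.3353 / 2,316.4566 = 8.68323 half-year periods.
In years: 8.68323 / 2 = 4.34162 years.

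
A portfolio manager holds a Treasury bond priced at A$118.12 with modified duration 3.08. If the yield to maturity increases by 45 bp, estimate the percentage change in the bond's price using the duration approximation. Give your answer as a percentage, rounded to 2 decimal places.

Duration approximation: ΔP/P ≈ -D_mod · Δy = -3.08 × (+0.0045) = -0.013860.
As a percentage: -1.3860%.

-1.39%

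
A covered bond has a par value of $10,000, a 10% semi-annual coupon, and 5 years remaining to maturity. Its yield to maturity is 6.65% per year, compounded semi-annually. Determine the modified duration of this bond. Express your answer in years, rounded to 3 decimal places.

3.990 years

Periodic yield y = 0.03325. First find Macaulay duration:
  t   CF        PV=CF/(1+0.03325)^t    t·PV
  1       500.00       483.9100       483.9100
  2       500.00       468.3378       936.6755
  3       500.00       453.2666     1,359.7999
  4       500.00       438.6805     1,754.7221
  5       500.00       424.5638     2,122.8189
  6       500.00       410.9013     2,465.4078
  7       500.00       397.6785     2,783.7495
  8       500.00       384.8812     3,079.0496
  9       500.00       372.4957     3,352.4614
  10   10,500.00     7,570.6847    75,706.8470
  Σ                 11,405.4001    94,045.4417
P = 11,405.4001; Macaulay duration = 94,045.4417 / 11,405.4001 = 8.24569 half-year periods = 4.12285 years.
Modified duration = D_Mac / (1 + y) = 4.12285 / 1.03325 = 3.99017 years.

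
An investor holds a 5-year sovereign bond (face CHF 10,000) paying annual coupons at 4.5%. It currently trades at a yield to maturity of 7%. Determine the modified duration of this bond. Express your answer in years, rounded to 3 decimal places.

4.263 years

Periodic yield y = 0.07. First find Macaulay duration:
  t   CF        PV=CF/(1+0.07)^t    t·PV
  1       450.00       420.5607       420.5607
  2       450.00       393.0474       786.0949
  3       450.00       367.3340     1,102.0021
  4       450.00       343.3028     1,373.2114
  5    10,450.00     7,450.7056    37,253.5279
  Σ                  8,974.9506    40,935.3970
P = 8,974.9506; Macaulay duration = 40,935.3970 / 8,974.9506 = 4.56107 years.
Modified duration = D_Mac / (1 + y) = 4.56107 / 1.07 = 4.26268 years.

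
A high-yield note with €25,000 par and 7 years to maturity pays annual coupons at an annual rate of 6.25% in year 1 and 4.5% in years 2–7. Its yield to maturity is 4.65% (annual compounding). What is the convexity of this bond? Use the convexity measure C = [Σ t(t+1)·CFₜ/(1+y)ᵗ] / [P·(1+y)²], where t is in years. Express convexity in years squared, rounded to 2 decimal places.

With y = 0.0465:
  t   CF        PV=CF/(1+0.0465)^t    t·PV        t(t+1)·PV
  1     1,562.50     1,493.0721     1,493.0721       2,986.1443
  2     1,125.00     1,027.2450     2,054.4901       6,163.4703
  3     1,125.00       981.6006     2,944.8019      11,779.2075
  4     1,125.00       937.9843     3,751.9374      18,759.6870
  5     1,125.00       896.3061     4,481.5306      26,889.1834
  6     1,125.00       856.4798     5,138.8788      35,972.1517
  7    26,125.00    19,005.6038   133,039.2263   1,064,313.8101
  Σ                 25,198.2918   152,903.9372   1,166,863.6543
P = 25,198.2918.
Convexity = Σ t(t+1)·PV / [P·(1+y)²] = 1,166,863.6543 / (25,198.2918 × 1.095162) = 42.28346.

42.28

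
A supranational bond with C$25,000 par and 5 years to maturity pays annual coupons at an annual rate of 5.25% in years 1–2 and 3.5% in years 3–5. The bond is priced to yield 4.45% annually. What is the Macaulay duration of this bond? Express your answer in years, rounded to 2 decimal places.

Periodic yield y = 0.0445. Discount each cash flow and weight by its year:
  t   CF        PV=CF/(1+0.0445)^t    t·PV
  1     1,312.50     1,256.5821     1,256.5821
  2     1,312.50     1,203.0465     2,406.0931
  3       875.00       767.8612     2,303.5836
  4       875.00       735.1471     2,940.5886
  5    25,875.00    20,813.1655   104,065.8273
  Σ                 24,775.8024   112,972.6746
Price P = Σ PV = 24,775.8024.
Macaulay duration = Σ(t·PV) / P = 112,972.6746 / 24,775.8024 = 4.55980 years.

4.56 years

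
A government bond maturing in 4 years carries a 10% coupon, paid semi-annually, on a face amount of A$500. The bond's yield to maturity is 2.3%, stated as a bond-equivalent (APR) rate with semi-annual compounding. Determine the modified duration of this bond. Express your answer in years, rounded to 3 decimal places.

Periodic yield y = 0.0115. First find Macaulay duration:
  t   CF        PV=CF/(1+0.0115)^t    t·PV
  1        25.00        24.7158        24.7158
  2        25.00        24.4348        48.8695
  3        25.00        24.1570        72.4709
  4        25.00        23.8823        95.5293
  5        25.00        23.6108       118.0540
  6        25.00        23.3424       140.0541
  7        25.00        23.0770       161.5388
  8       525.00       479.1067     3,832.8533
  Σ                    646.3266     4,494.0856
P = 646.3266; Macaulay duration = 4,494.0856 / 646.3266 = 6.95327 half-year periods = 3.47664 years.
Modified duration = D_Mac / (1 + y) = 3.47664 / 1.0115 = 3.43711 years.

3.437 years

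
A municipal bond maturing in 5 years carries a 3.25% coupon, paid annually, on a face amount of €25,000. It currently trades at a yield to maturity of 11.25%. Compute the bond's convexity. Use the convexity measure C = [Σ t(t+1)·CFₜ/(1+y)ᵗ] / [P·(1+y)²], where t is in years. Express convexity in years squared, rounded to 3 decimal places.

With y = 0.1125:
  t   CF        PV=CF/(1+0.1125)^t    t·PV        t(t+1)·PV
  1       812.50       730.3371       730.3371       1,460.6742
  2       812.50       656.4828     1,312.9655       3,938.8966
  3       812.50       590.0969     1,770.2906       7,081.1624
  4       812.50       530.4242     2,121.6966      10,608.4830
  5    25,812.50    15,147.1167    75,735.5834     454,413.5003
  Σ                 17,654.4575    81,670.8732     477,502.7165
P = 17,654.4575.
Convexity = Σ t(t+1)·PV / [P·(1+y)²] = 477,502.7165 / (17,654.4575 × 1.237656) = 21.85352.

21.854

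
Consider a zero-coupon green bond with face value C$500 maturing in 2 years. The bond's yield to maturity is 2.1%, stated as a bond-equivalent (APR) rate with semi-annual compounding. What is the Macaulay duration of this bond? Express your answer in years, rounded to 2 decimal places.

2.00 years

A zero-coupon bond has a single cash flow at maturity, so its Macaulay duration equals its maturity: 2 years.
(Equivalently: 4 semi-annual periods ÷ 2 = 2 years.)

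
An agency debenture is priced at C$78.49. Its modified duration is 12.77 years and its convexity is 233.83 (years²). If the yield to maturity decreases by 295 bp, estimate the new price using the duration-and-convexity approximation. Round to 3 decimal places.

C$116.044

Duration effect: -D_mod·Δy = -12.77 × (-0.0295) = +0.376715
Convexity effect: ½·C·(Δy)² = 0.5 × 233.83 × (-0.0295)² = +0.10174527875
ΔP/P ≈ +0.376715 + 0.10174527875 = +0.47846027875
New price ≈ 78.49 × (1 + 0.47846027875) = 116.0443472790875.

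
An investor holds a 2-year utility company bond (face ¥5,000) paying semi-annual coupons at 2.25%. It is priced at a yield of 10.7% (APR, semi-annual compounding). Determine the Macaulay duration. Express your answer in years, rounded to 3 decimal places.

Periodic yield y = 0.0535. Discount each cash flow and weight by its period:
  t   CF        PV=CF/(1+0.0535)^t    t·PV
  1        56.25        53.3935        53.3935
  2        56.25        50.6820       101.3639
  3        56.25        48.1082       144.3245
  4     5,056.25     4,104.7847    16,419.1387
  Σ                  4,256.9683    16,718.2206
Price P = Σ PV = 4,256.9683.
Macaulay duration = Σ(t·PV) / P = 16,718.2206 / 4,256.9683 = 3.92726 half-year periods.
In years: 3.92726 / 2 = 1.96363 years.

1.964 years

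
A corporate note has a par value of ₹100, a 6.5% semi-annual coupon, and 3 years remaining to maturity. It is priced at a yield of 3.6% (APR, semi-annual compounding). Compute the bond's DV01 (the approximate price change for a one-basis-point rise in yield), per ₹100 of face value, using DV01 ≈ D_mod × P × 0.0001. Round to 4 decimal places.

Periodic yield y = 0.018.
  t   CF        PV=CF/(1+0.018)^t    t·PV
  1         3.25         3.1925         3.1925
  2         3.25         3.1361         6.2722
  3         3.25         3.0806         9.2419
  4         3.25         3.0262        12.1047
  5         3.25         2.9727        14.8633
  6       103.25        92.7691       556.6147
  Σ                    108.1772       602.2892
P = 108.1772; D_Mac = 5.56762 half-year periods = 2.78381 yrs; D_mod = 2.73459 yrs.
DV01 ≈ 2.73459 × 108.1772 × 0.0001 = 0.029582.

₹0.0296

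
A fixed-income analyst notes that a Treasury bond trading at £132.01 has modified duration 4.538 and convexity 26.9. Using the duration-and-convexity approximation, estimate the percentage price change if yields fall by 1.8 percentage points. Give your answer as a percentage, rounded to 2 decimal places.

+8.60%

Duration effect: -D_mod·Δy = -4.538 × (-0.018) = +0.081684
Convexity effect: ½·C·(Δy)² = 0.5 × 26.9 × (-0.018)² = +0.0043578
ΔP/P ≈ +0.081684 + 0.0043578 = +0.0860418
= +8.60418%.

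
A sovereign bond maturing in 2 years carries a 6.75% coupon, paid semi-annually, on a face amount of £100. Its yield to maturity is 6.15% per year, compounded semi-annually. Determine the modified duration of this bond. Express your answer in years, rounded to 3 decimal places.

Periodic yield y = 0.03075. First find Macaulay duration:
  t   CF        PV=CF/(1+0.03075)^t    t·PV
  1        3.375         3.2743         3.2743
  2        3.375         3.1766         6.3533
  3        3.375         3.0819         9.2456
  4      103.375        91.5803       366.3213
  Σ                    101.1131       385.1945
P = 101.1131; Macaulay duration = 385.1945 / 101.1131 = 3.80954 half-year periods = 1.90477 years.
Modified duration = D_Mac / (1 + y) = 1.90477 / 1.03075 = 1.84795 years.

1.848 years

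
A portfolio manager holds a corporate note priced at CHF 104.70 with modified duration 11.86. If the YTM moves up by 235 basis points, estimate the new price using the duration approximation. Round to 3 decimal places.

CHF 75.519

Duration approximation: ΔP/P ≈ -D_mod · Δy = -11.86 × (+0.0235) = -0.278710.
New price ≈ 104.70 × (1 - 0.278710) = 75.519063.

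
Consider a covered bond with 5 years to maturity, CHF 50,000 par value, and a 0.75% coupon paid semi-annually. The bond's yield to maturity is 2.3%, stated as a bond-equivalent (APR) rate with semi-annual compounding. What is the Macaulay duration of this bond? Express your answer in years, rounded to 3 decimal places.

Periodic yield y = 0.0115. Discount each cash flow and weight by its period:
  t   CF        PV=CF/(1+0.0115)^t    t·PV
  1       187.50       185.3683       185.3683
  2       187.50       183.2608       366.5215
  3       187.50       181.1772       543.5317
  4       187.50       179.1174       716.4695
  5       187.50       177.0809       885.4047
  6       187.50       175.0677     1,050.4060
  7       187.50       173.0773     1,211.5410
  8       187.50       171.1095     1,368.8762
  9       187.50       169.1641     1,522.4772
  10   50,187.50    44,764.8044   447,648.0444
  Σ                 46,359.2276   455,498.6405
Price P = Σ PV = 46,359.2276.
Macaulay duration = Σ(t·PV) / P = 455,498.6405 / 46,359.2276 = 9.82541 half-year periods.
In years: 9.82541 / 2 = 4.91271 years.

4.913 years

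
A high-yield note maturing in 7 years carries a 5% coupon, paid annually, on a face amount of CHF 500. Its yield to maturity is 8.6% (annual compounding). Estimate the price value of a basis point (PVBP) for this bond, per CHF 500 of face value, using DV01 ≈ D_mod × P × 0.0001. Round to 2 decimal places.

Periodic yield y = 0.086.
  t   CF        PV=CF/(1+0.086)^t    t·PV
  1        25.00        23.0203        23.0203
  2        25.00        21.1973        42.3946
  3        25.00        19.5187        58.5561
  4        25.00        17.9730        71.8920
  5        25.00        16.5497        82.7486
  6        25.00        15.2392        91.4350
  7       525.00       294.6799     2,062.7594
  Σ                    408.1780     2,432.8059
P = 408.1780; D_Mac = 5.96016 yrs; D_mod = 5.48818 yrs.
DV01 ≈ 5.48818 × 408.1780 × 0.0001 = 0.224015.

CHF 0.22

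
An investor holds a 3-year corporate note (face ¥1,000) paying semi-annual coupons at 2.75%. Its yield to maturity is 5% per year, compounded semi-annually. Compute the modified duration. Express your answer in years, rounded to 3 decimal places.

2.826 years

Periodic yield y = 0.025. First find Macaulay duration:
  t   CF        PV=CF/(1+0.025)^t    t·PV
  1        13.75        13.4146        13.4146
  2        13.75        13.0874        26.1749
  3        13.75        12.7682        38.3047
  4        13.75        12.4568        49.8273
  5        13.75        12.1530        60.7650
  6     1,013.75       874.1534     5,244.9207
  Σ                    938.0336     5,433.4072
P = 938.0336; Macaulay duration = 5,433.4072 / 938.0336 = 5.79234 half-year periods = 2.89617 years.
Modified duration = D_Mac / (1 + y) = 2.89617 / 1.025 = 2.82553 years.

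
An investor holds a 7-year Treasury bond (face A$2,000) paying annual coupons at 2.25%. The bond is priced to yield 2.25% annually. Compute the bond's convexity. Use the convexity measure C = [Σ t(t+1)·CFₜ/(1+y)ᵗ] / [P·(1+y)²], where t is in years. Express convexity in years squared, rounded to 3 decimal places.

With y = 0.0225:
  t   CF        PV=CF/(1+0.0225)^t    t·PV        t(t+1)·PV
  1        45.00        44.0098        44.0098          88.0196
  2        45.00        43.0413        86.0827         258.2481
  3        45.00        42.0942       126.2827         505.1308
  4        45.00        41.1680       164.6718         823.3590
  5        45.00        40.2621       201.3103       1,207.8616
  6        45.00        39.3761       236.2566       1,653.7959
  7     2,045.00     1,750.0485    12,250.3398      98,002.7185
  Σ                  2,000.0000    13,108.9536     102,539.1334
P = 2,000.0000.
Convexity = Σ t(t+1)·PV / [P·(1+y)²] = 102,539.1334 / (2,000.0000 × 1.045506) = 49.03803.

49.038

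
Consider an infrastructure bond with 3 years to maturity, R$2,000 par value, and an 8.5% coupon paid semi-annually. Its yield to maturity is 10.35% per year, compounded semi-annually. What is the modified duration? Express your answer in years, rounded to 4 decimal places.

Periodic yield y = 0.05175. First find Macaulay duration:
  t   CF        PV=CF/(1+0.05175)^t    t·PV
  1        85.00        80.8177        80.8177
  2        85.00        76.8412       153.6823
  3        85.00        73.0603       219.1809
  4        85.00        69.4654       277.8618
  5        85.00        66.0475       330.2375
  6     2,085.00     1,540.3909     9,242.3452
  Σ                  1,906.6229    10,304.1253
P = 1,906.6229; Macaulay duration = 10,304.1253 / 1,906.6229 = 5.40439 half-year periods = 2.70219 years.
Modified duration = D_Mac / (1 + y) = 2.70219 / 1.05175 = 2.56923 years.

2.5692 years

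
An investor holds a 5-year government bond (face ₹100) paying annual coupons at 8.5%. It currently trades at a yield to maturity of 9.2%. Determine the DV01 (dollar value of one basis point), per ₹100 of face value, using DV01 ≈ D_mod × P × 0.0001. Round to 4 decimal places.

Periodic yield y = 0.092.
  t   CF        PV=CF/(1+0.092)^t    t·PV
  1         8.50         7.7839         7.7839
  2         8.50         7.1281        14.2562
  3         8.50         6.5276        19.5827
  4         8.50         5.9776        23.9105
  5       108.50        69.8742       349.3708
  Σ                     97.2913       414.9040
P = 97.2913; D_Mac = 4.26455 yrs; D_mod = 3.90527 yrs.
DV01 ≈ 3.90527 × 97.2913 × 0.0001 = 0.037995.

₹0.0380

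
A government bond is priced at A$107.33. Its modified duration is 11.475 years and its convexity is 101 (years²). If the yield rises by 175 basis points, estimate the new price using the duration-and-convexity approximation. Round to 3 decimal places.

A$87.437

Duration effect: -D_mod·Δy = -11.475 × (+0.0175) = -0.2008125
Convexity effect: ½·C·(Δy)² = 0.5 × 101 × (0.0175)² = +0.015465625
ΔP/P ≈ -0.2008125 + 0.015465625 = -0.185346875
New price ≈ 107.33 × (1 - 0.185346875) = 87.43671990625.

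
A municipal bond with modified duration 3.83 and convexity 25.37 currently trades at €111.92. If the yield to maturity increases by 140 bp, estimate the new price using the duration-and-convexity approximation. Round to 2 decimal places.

Duration effect: -D_mod·Δy = -3.83 × (+0.014) = -0.053620
Convexity effect: ½·C·(Δy)² = 0.5 × 25.37 × (0.014)² = +0.00248626
ΔP/P ≈ -0.053620 + 0.00248626 = -0.05113374
New price ≈ 111.92 × (1 - 0.05113374) = 106.1971118192.

€106.20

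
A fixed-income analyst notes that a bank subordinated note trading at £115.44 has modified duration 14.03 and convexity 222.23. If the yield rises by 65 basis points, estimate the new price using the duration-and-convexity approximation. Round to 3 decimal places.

Duration effect: -D_mod·Δy = -14.03 × (+0.0065) = -0.091195
Convexity effect: ½·C·(Δy)² = 0.5 × 222.23 × (0.0065)² = +0.00469460875
ΔP/P ≈ -0.091195 + 0.00469460875 = -0.08650039125
New price ≈ 115.44 × (1 - 0.08650039125) = 105.4543948341.

£105.454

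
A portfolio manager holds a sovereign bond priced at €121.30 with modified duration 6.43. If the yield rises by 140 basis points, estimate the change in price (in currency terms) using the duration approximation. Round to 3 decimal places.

Duration approximation: ΔP/P ≈ -D_mod · Δy = -6.43 × (+0.014) = -0.090020.
ΔP ≈ 121.30 × (-0.090020) = -10.919426.

-€10.919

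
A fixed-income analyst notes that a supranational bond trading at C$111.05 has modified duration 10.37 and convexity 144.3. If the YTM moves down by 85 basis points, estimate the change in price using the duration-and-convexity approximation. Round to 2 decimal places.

+C$10.37

Duration effect: -D_mod·Δy = -10.37 × (-0.0085) = +0.088145
Convexity effect: ½·C·(Δy)² = 0.5 × 144.3 × (-0.0085)² = +0.0052128375
ΔP/P ≈ +0.088145 + 0.0052128375 = +0.0933578375
ΔP ≈ 111.05 × (+0.0933578375) = +10.367387854375.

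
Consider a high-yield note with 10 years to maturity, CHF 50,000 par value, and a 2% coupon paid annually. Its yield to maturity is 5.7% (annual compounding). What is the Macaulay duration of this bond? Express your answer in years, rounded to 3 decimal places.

Periodic yield y = 0.057. Discount each cash flow and weight by its year:
  t   CF        PV=CF/(1+0.057)^t    t·PV
  1     1,000.00       946.0738       946.0738
  2     1,000.00       895.0556     1,790.1112
  3     1,000.00       846.7887     2,540.3660
  4     1,000.00       801.1246     3,204.4983
  5     1,000.00       757.9230     3,789.6148
  6     1,000.00       717.0511     4,302.3063
  7     1,000.00       678.3832     4,748.6825
  8     1,000.00       641.8006     5,134.4046
  9     1,000.00       607.1907     5,464.7163
  10   51,000.00    29,296.8079   292,968.0788
  Σ                 36,188.1990   324,888.8526
Price P = Σ PV = 36,188.1990.
Macaulay duration = Σ(t·PV) / P = 324,888.8526 / 36,188.1990 = 8.97776 years.

8.978 years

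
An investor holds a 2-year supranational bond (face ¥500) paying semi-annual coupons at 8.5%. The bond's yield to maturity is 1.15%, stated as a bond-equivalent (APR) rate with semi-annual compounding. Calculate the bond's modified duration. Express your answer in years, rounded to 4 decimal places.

Periodic yield y = 0.00575. First find Macaulay duration:
  t   CF        PV=CF/(1+0.00575)^t    t·PV
  1        21.25        21.1285        21.1285
  2        21.25        21.0077        42.0154
  3        21.25        20.8876        62.6628
  4       521.25       509.4316     2,037.7265
  Σ                    572.4555     2,163.5333
P = 572.4555; Macaulay duration = 2,163.5333 / 572.4555 = 3.77939 half-year periods = 1.88970 years.
Modified duration = D_Mac / (1 + y) = 1.88970 / 1.00575 = 1.87889 years.

1.8789 years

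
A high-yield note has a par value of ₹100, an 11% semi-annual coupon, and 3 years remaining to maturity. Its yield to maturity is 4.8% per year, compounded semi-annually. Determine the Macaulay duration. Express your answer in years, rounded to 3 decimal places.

2.667 years

Periodic yield y = 0.024. Discount each cash flow and weight by its period:
  t   CF        PV=CF/(1+0.024)^t    t·PV
  1         5.50         5.3711         5.3711
  2         5.50         5.2452        10.4904
  3         5.50         5.1223        15.3668
  4         5.50         5.0022        20.0089
  5         5.50         4.8850        24.4249
  6       105.50        91.5067       549.0400
  Σ                    117.1324       624.7021
Price P = Σ PV = 117.1324.
Macaulay duration = Σ(t·PV) / P = 624.7021 / 117.1324 = 5.33330 half-year periods.
In years: 5.33330 / 2 = 2.66665 years.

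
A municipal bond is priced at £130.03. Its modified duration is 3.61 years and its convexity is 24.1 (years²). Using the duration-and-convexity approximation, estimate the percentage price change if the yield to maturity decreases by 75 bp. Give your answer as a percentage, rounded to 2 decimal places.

Duration effect: -D_mod·Δy = -3.61 × (-0.0075) = +0.027075
Convexity effect: ½·C·(Δy)² = 0.5 × 24.1 × (-0.0075)² = +0.0006778125
ΔP/P ≈ +0.027075 + 0.0006778125 = +0.0277528125
= +2.77528125%.

+2.78%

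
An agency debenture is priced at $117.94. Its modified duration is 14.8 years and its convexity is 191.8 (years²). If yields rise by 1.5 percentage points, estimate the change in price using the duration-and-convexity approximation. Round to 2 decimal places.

-$23.64

Duration effect: -D_mod·Δy = -14.8 × (+0.015) = -0.222000
Convexity effect: ½·C·(Δy)² = 0.5 × 191.8 × (0.015)² = +0.0215775
ΔP/P ≈ -0.222000 + 0.0215775 = -0.2004225
ΔP ≈ 117.94 × (-0.2004225) = -23.63782965.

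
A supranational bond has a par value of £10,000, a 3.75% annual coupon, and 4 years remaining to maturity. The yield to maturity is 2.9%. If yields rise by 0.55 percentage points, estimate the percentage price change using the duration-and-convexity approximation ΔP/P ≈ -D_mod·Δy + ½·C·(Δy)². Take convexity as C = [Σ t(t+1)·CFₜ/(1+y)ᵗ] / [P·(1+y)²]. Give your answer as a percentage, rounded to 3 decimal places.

With y = 0.029:
  t   CF        PV=CF/(1+0.029)^t    t·PV        t(t+1)·PV
  1       375.00       364.4315       364.4315         728.8630
  2       375.00       354.1608       708.3216       2,124.9649
  3       375.00       344.1796     1,032.5388       4,130.1554
  4    10,375.00     9,253.9384    37,015.7538     185,078.7689
  Σ                 10,316.7104    39,121.0458     192,062.7522
P = 10,316.7104; D_Mac = 3.79201 yrs; D_mod = 3.68514 yrs; C = 17.58212.
Duration effect: -3.68514 × (+0.0055) = -0.020268
Convexity effect: 0.5 × 17.58212 × (0.0055)² = +0.0002659
ΔP/P ≈ -0.020268 + 0.0002659 = -0.020002 = -2.0002%.

-2.000%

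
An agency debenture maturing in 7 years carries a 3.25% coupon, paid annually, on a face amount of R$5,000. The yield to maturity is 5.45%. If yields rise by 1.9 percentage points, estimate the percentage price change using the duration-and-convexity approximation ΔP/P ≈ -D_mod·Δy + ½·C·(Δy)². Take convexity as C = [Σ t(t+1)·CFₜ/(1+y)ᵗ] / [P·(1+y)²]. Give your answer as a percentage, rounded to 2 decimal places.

With y = 0.0545:
  t   CF        PV=CF/(1+0.0545)^t    t·PV        t(t+1)·PV
  1       162.50       154.1015       154.1015         308.2029
  2       162.50       146.1370       292.2740         876.8220
  3       162.50       138.5842       415.7525       1,663.0100
  4       162.50       131.4217       525.6867       2,628.4337
  5       162.50       124.6294       623.1469       3,738.8815
  6       162.50       118.1881       709.1288       4,963.9015
  7     5,162.50     3,560.6885    24,924.8192     199,398.5533
  Σ                  4,373.7503    27,644.9096     213,577.8049
P = 4,373.7503; D_Mac = 6.32064 yrs; D_mod = 5.99397 yrs; C = 43.91460.
Duration effect: -5.99397 × (+0.019) = -0.113885
Convexity effect: 0.5 × 43.91460 × (0.019)² = +0.0079266
ΔP/P ≈ -0.113885 + 0.0079266 = -0.105959 = -10.5959%.

-10.60%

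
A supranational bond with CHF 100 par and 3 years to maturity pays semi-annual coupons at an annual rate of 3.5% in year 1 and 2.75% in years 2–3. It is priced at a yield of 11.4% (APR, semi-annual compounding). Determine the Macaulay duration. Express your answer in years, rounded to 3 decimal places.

2.866 years

Periodic yield y = 0.057. Discount each cash flow and weight by its period:
  t   CF        PV=CF/(1+0.057)^t    t·PV
  1        1.750         1.6556         1.6556
  2        1.750         1.5663         3.1327
  3        1.375         1.1643         3.4930
  4        1.375         1.1015         4.4062
  5        1.375         1.0421         5.2107
  6      101.375        72.6911       436.1463
  Σ                     79.2211       454.0445
Price P = Σ PV = 79.2211.
Macaulay duration = Σ(t·PV) / P = 454.0445 / 79.2211 = 5.73136 half-year periods.
In years: 5.73136 / 2 = 2.86568 years.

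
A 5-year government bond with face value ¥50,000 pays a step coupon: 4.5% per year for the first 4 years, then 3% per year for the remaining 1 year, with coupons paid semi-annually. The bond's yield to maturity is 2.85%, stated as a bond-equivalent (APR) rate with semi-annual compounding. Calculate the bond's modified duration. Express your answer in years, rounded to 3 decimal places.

Periodic yield y = 0.01425. First find Macaulay duration:
  t   CF        PV=CF/(1+0.01425)^t    t·PV
  1     1,125.00     1,109.1940     1,109.1940
  2     1,125.00     1,093.6100     2,187.2201
  3     1,125.00     1,078.2451     3,234.7352
  4     1,125.00     1,063.0959     4,252.3837
  5     1,125.00     1,048.1597     5,240.7983
  6     1,125.00     1,033.4332     6,200.5994
  7     1,125.00     1,018.9137     7,132.3960
  8     1,125.00     1,004.5982     8,036.7855
  9       750.00       660.3225     5,942.9028
  10   50,750.00    44,054.0543   440,540.5431
  Σ                 53,163.6266   483,877.5580
P = 53,163.6266; Macaulay duration = 483,877.5580 / 53,163.6266 = 9.10167 half-year periods = 4.55083 years.
Modified duration = D_Mac / (1 + y) = 4.55083 / 1.01425 = 4.48689 years.

4.487 years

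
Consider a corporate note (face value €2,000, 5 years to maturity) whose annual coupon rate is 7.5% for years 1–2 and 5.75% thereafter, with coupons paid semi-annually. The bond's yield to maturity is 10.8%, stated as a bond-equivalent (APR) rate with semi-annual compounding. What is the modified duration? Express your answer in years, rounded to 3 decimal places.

4.006 years

Periodic yield y = 0.054. First find Macaulay duration:
  t   CF        PV=CF/(1+0.054)^t    t·PV
  1        75.00        71.1575        71.1575
  2        75.00        67.5119       135.0237
  3        75.00        64.0530       192.1590
  4        75.00        60.7713       243.0854
  5        57.50        44.2043       221.0216
  6        57.50        41.9396       251.6375
  7        57.50        39.7909       278.5362
  8        57.50        37.7523       302.0181
  9        57.50        35.8181       322.3628
  10    2,057.50     1,216.0004    12,160.0045
  Σ                  1,678.9993    14,177.0062
P = 1,678.9993; Macaulay duration = 14,177.0062 / 1,678.9993 = 8.44372 half-year periods = 4.22186 years.
Modified duration = D_Mac / (1 + y) = 4.22186 / 1.054 = 4.00556 years.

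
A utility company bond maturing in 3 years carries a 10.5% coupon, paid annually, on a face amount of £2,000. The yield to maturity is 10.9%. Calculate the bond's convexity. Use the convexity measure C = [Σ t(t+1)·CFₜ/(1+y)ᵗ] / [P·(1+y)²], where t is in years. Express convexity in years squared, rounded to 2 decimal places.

8.56

With y = 0.109:
  t   CF        PV=CF/(1+0.109)^t    t·PV        t(t+1)·PV
  1       210.00       189.3598       189.3598         378.7196
  2       210.00       170.7482       341.4965       1,024.4894
  3     2,210.00     1,620.3082     4,860.9247      19,443.6986
  Σ                  1,980.4162     5,391.7809      20,846.9076
P = 1,980.4162.
Convexity = Σ t(t+1)·PV / [P·(1+y)²] = 20,846.9076 / (1,980.4162 × 1.229881) = 8.55898.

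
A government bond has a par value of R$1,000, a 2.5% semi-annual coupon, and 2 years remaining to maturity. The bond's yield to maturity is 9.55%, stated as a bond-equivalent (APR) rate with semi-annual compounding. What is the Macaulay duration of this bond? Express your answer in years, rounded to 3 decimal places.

Periodic yield y = 0.04775. Discount each cash flow and weight by its period:
  t   CF        PV=CF/(1+0.04775)^t    t·PV
  1        12.50        11.9303        11.9303
  2        12.50        11.3866        22.7732
  3        12.50        10.8677        32.6031
  4     1,012.50       840.1646     3,360.6582
  Σ                    874.3492     3,427.9648
Price P = Σ PV = 874.3492.
Macaulay duration = Σ(t·PV) / P = 3,427.9648 / 874.3492 = 3.92059 half-year periods.
In years: 3.92059 / 2 = 1.96030 years.

1.960 years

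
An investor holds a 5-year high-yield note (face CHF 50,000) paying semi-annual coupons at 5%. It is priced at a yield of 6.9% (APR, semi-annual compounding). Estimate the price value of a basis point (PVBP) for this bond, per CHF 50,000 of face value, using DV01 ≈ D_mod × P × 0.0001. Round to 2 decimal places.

CHF 19.84

Periodic yield y = 0.0345.
  t   CF        PV=CF/(1+0.0345)^t    t·PV
  1     1,250.00     1,208.3132     1,208.3132
  2     1,250.00     1,168.0166     2,336.0332
  3     1,250.00     1,129.0639     3,387.1917
  4     1,250.00     1,091.4103     4,365.6410
  5     1,250.00     1,055.0123     5,275.0617
  6     1,250.00     1,019.8283     6,118.9696
  7     1,250.00       985.8176     6,900.7229
  8     1,250.00       952.9411     7,623.5287
  9     1,250.00       921.1610     8,290.4493
  10   51,250.00    36,508.0738   365,080.7379
  Σ                 46,039.6381   410,586.6493
P = 46,039.6381; D_Mac = 8.91811 half-year periods = 4.45906 yrs; D_mod = 4.31035 yrs.
DV01 ≈ 4.31035 × 46,039.6381 × 0.0001 = 19.844691.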